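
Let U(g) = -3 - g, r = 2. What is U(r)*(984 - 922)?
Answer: -310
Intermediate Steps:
U(r)*(984 - 922) = (-3 - 1*2)*(984 - 922) = (-3 - 2)*62 = -5*62 = -310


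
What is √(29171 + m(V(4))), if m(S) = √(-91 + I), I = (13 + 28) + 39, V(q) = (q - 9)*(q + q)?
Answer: √(29171 + I*√11) ≈ 170.8 + 0.0097*I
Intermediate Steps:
V(q) = 2*q*(-9 + q) (V(q) = (-9 + q)*(2*q) = 2*q*(-9 + q))
I = 80 (I = 41 + 39 = 80)
m(S) = I*√11 (m(S) = √(-91 + 80) = √(-11) = I*√11)
√(29171 + m(V(4))) = √(29171 + I*√11)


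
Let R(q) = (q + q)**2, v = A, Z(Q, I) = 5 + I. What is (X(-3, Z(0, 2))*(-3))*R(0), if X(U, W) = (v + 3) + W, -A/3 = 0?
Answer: 0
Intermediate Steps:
A = 0 (A = -3*0 = 0)
v = 0
X(U, W) = 3 + W (X(U, W) = (0 + 3) + W = 3 + W)
R(q) = 4*q**2 (R(q) = (2*q)**2 = 4*q**2)
(X(-3, Z(0, 2))*(-3))*R(0) = ((3 + (5 + 2))*(-3))*(4*0**2) = ((3 + 7)*(-3))*(4*0) = (10*(-3))*0 = -30*0 = 0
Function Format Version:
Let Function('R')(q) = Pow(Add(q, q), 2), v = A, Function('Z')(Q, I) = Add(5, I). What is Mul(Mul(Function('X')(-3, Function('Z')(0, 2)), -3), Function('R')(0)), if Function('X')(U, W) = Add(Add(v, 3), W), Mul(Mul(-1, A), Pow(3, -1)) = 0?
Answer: 0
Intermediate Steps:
A = 0 (A = Mul(-3, 0) = 0)
v = 0
Function('X')(U, W) = Add(3, W) (Function('X')(U, W) = Add(Add(0, 3), W) = Add(3, W))
Function('R')(q) = Mul(4, Pow(q, 2)) (Function('R')(q) = Pow(Mul(2, q), 2) = Mul(4, Pow(q, 2)))
Mul(Mul(Function('X')(-3, Function('Z')(0, 2)), -3), Function('R')(0)) = Mul(Mul(Add(3, Add(5, 2)), -3), Mul(4, Pow(0, 2))) = Mul(Mul(Add(3, 7), -3), Mul(4, 0)) = Mul(Mul(10, -3), 0) = Mul(-30, 0) = 0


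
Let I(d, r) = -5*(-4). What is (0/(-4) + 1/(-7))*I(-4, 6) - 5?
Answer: -55/7 ≈ -7.8571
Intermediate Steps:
I(d, r) = 20
(0/(-4) + 1/(-7))*I(-4, 6) - 5 = (0/(-4) + 1/(-7))*20 - 5 = (0*(-¼) + 1*(-⅐))*20 - 5 = (0 - ⅐)*20 - 5 = -⅐*20 - 5 = -20/7 - 5 = -55/7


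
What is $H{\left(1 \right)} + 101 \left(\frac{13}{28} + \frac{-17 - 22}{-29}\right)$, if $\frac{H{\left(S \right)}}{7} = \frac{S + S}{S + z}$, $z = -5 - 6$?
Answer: $\frac{736161}{4060} \approx 181.32$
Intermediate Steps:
$z = -11$ ($z = -5 - 6 = -11$)
$H{\left(S \right)} = \frac{14 S}{-11 + S}$ ($H{\left(S \right)} = 7 \frac{S + S}{S - 11} = 7 \frac{2 S}{-11 + S} = \frac{14 S}{-11 + S}$)
$H{\left(1 \right)} + 101 \left(\frac{13}{28} + \frac{-17 - 22}{-29}\right) = 14 \cdot 1 \frac{1}{-11 + 1} + 101 \left(\frac{13}{28} + \frac{-17 - 22}{-29}\right) = 14 \cdot 1 \frac{1}{-10} + 101 \left(13 \cdot \frac{1}{28} - - \frac{39}{29}\right) = 14 \cdot 1 \left(- \frac{1}{10}\right) + 101 \left(\frac{13}{28} + \frac{39}{29}\right) = - \frac{7}{5} + 101 \cdot \frac{1469}{812} = - \frac{7}{5} + \frac{148369}{812} = \frac{736161}{4060}$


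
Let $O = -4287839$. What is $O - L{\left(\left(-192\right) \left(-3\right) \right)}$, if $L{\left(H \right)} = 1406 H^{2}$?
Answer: $-470764895$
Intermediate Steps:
$O - L{\left(\left(-192\right) \left(-3\right) \right)} = -4287839 - 1406 \left(\left(-192\right) \left(-3\right)\right)^{2} = -4287839 - 1406 \cdot 576^{2} = -4287839 - 1406 \cdot 331776 = -4287839 - 466477056 = -470764895$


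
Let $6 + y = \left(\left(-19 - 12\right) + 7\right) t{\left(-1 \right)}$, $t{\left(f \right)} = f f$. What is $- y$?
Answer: $30$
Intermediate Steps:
$t{\left(f \right)} = f^{2}$
$y = -30$ ($y = -6 + \left(\left(-19 - 12\right) + 7\right) \left(-1\right)^{2} = -6 + \left(-31 + 7\right) 1 = -6 - 24 = -30$)
$- y = \left(-1\right) \left(-30\right) = 30$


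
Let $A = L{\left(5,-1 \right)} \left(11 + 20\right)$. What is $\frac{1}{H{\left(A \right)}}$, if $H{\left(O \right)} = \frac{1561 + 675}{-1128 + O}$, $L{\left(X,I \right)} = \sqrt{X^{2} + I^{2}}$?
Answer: $- \frac{282}{559} + \frac{31 \sqrt{26}}{2236} \approx -0.43378$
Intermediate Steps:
$L{\left(X,I \right)} = \sqrt{I^{2} + X^{2}}$
$A = 31 \sqrt{26}$ ($A = \sqrt{\left(-1\right)^{2} + 5^{2}} \left(11 + 20\right) = \sqrt{1 + 25} \cdot 31 = \sqrt{26} \cdot 31 = 31 \sqrt{26} \approx 158.07$)
$H{\left(O \right)} = \frac{2236}{-1128 + O}$
$\frac{1}{H{\left(A \right)}} = \frac{1}{2236 \frac{1}{-1128 + 31 \sqrt{26}}} = - \frac{282}{559} + \frac{31 \sqrt{26}}{2236}$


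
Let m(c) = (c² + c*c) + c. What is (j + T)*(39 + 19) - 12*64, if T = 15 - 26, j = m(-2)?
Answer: -1058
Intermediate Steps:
m(c) = c + 2*c² (m(c) = (c² + c²) + c = 2*c² + c = c + 2*c²)
j = 6 (j = -2*(1 + 2*(-2)) = -2*(1 - 4) = -2*(-3) = 6)
T = -11
(j + T)*(39 + 19) - 12*64 = (6 - 11)*(39 + 19) - 12*64 = -5*58 - 768 = -290 - 768 = -1058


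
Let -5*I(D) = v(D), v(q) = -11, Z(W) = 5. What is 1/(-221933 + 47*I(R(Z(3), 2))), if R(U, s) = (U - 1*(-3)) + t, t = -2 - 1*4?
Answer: -5/1109148 ≈ -4.5080e-6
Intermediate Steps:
t = -6 (t = -2 - 4 = -6)
R(U, s) = -3 + U (R(U, s) = (U - 1*(-3)) - 6 = (U + 3) - 6 = (3 + U) - 6 = -3 + U)
I(D) = 11/5 (I(D) = -⅕*(-11) = 11/5)
1/(-221933 + 47*I(R(Z(3), 2))) = 1/(-221933 + 47*(11/5)) = 1/(-221933 + 517/5) = 1/(-1109148/5) = -5/1109148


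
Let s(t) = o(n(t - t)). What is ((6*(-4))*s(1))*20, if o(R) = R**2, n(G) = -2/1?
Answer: -1920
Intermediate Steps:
n(G) = -2 (n(G) = -2*1 = -2)
s(t) = 4 (s(t) = (-2)**2 = 4)
((6*(-4))*s(1))*20 = ((6*(-4))*4)*20 = -24*4*20 = -96*20 = -1920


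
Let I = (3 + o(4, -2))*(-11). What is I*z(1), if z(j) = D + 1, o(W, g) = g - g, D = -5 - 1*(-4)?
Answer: 0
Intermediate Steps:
D = -1 (D = -5 + 4 = -1)
o(W, g) = 0
z(j) = 0 (z(j) = -1 + 1 = 0)
I = -33 (I = (3 + 0)*(-11) = 3*(-11) = -33)
I*z(1) = -33*0 = 0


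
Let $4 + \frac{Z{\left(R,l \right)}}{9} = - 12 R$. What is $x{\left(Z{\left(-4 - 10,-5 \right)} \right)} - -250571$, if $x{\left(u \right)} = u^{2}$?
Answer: $2429147$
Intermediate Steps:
$Z{\left(R,l \right)} = -36 - 108 R$ ($Z{\left(R,l \right)} = -36 + 9 \left(- 12 R\right) = -36 - 108 R$)
$x{\left(Z{\left(-4 - 10,-5 \right)} \right)} - -250571 = \left(-36 - 108 \left(-4 - 10\right)\right)^{2} - -250571 = \left(-36 - 108 \left(-4 - 10\right)\right)^{2} + 250571 = \left(-36 - -1512\right)^{2} + 250571 = \left(-36 + 1512\right)^{2} + 250571 = 1476^{2} + 250571 = 2178576 + 250571 = 2429147$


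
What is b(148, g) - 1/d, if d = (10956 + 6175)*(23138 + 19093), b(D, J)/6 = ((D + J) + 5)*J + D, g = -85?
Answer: -24447135347713/723459261 ≈ -33792.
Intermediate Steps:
b(D, J) = 6*D + 6*J*(5 + D + J) (b(D, J) = 6*(((D + J) + 5)*J + D) = 6*((5 + D + J)*J + D) = 6*(J*(5 + D + J) + D) = 6*(D + J*(5 + D + J)) = 6*D + 6*J*(5 + D + J))
d = 723459261 (d = 17131*42231 = 723459261)
b(148, g) - 1/d = (6*148 + 6*(-85)² + 30*(-85) + 6*148*(-85)) - 1/723459261 = (888 + 6*7225 - 2550 - 75480) - 1*1/723459261 = (888 + 43350 - 2550 - 75480) - 1/723459261 = -33792 - 1/723459261 = -24447135347713/723459261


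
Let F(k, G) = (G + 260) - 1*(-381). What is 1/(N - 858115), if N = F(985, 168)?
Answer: -1/857306 ≈ -1.1664e-6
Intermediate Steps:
F(k, G) = 641 + G (F(k, G) = (260 + G) + 381 = 641 + G)
N = 809 (N = 641 + 168 = 809)
1/(N - 858115) = 1/(809 - 858115) = 1/(-857306) = -1/857306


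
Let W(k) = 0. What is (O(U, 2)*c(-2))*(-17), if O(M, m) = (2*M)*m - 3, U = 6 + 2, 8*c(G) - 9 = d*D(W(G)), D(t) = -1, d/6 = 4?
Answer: 7395/8 ≈ 924.38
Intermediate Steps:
d = 24 (d = 6*4 = 24)
c(G) = -15/8 (c(G) = 9/8 + (24*(-1))/8 = 9/8 + (⅛)*(-24) = 9/8 - 3 = -15/8)
U = 8
O(M, m) = -3 + 2*M*m (O(M, m) = 2*M*m - 3 = -3 + 2*M*m)
(O(U, 2)*c(-2))*(-17) = ((-3 + 2*8*2)*(-15/8))*(-17) = ((-3 + 32)*(-15/8))*(-17) = (29*(-15/8))*(-17) = -435/8*(-17) = 7395/8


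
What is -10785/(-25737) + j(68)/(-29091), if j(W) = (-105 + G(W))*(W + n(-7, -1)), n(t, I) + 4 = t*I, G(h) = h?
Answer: 127119178/249571689 ≈ 0.50935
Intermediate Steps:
n(t, I) = -4 + I*t (n(t, I) = -4 + t*I = -4 + I*t)
j(W) = (-105 + W)*(3 + W) (j(W) = (-105 + W)*(W + (-4 - 1*(-7))) = (-105 + W)*(W + (-4 + 7)) = (-105 + W)*(W + 3) = (-105 + W)*(3 + W))
-10785/(-25737) + j(68)/(-29091) = -10785/(-25737) + (-315 + 68² - 102*68)/(-29091) = -10785*(-1/25737) + (-315 + 4624 - 6936)*(-1/29091) = 3595/8579 - 2627*(-1/29091) = 3595/8579 + 2627/29091 = 127119178/249571689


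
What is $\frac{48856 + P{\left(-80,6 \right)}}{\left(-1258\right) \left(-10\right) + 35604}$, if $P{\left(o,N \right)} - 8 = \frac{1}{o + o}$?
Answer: $\frac{7818239}{7709440} \approx 1.0141$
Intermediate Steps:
$P{\left(o,N \right)} = 8 + \frac{1}{2 o}$ ($P{\left(o,N \right)} = 8 + \frac{1}{o + o} = 8 + \frac{1}{2 o}$)
$\frac{48856 + P{\left(-80,6 \right)}}{\left(-1258\right) \left(-10\right) + 35604} = \frac{48856 + \left(8 + \frac{1}{2 \left(-80\right)}\right)}{\left(-1258\right) \left(-10\right) + 35604} = \frac{48856 + \left(8 + \frac{1}{2} \left(- \frac{1}{80}\right)\right)}{12580 + 35604} = \frac{48856 + \left(8 - \frac{1}{160}\right)}{48184} = \left(48856 + \frac{1279}{160}\right) \frac{1}{48184} = \frac{7818239}{160} \cdot \frac{1}{48184} = \frac{7818239}{7709440}$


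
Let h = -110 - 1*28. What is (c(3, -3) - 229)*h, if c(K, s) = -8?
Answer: 32706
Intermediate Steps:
h = -138 (h = -110 - 28 = -138)
(c(3, -3) - 229)*h = (-8 - 229)*(-138) = -237*(-138) = 32706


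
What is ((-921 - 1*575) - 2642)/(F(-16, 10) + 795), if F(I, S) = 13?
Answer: -2069/404 ≈ -5.1213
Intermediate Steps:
((-921 - 1*575) - 2642)/(F(-16, 10) + 795) = ((-921 - 1*575) - 2642)/(13 + 795) = ((-921 - 575) - 2642)/808 = (-1496 - 2642)*(1/808) = -4138*1/808 = -2069/404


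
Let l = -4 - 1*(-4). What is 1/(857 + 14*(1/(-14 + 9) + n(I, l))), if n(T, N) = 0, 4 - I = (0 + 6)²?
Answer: 5/4271 ≈ 0.0011707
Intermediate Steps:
l = 0 (l = -4 + 4 = 0)
I = -32 (I = 4 - (0 + 6)² = 4 - 1*6² = 4 - 1*36 = 4 - 36 = -32)
1/(857 + 14*(1/(-14 + 9) + n(I, l))) = 1/(857 + 14*(1/(-14 + 9) + 0)) = 1/(857 + 14*(1/(-5) + 0)) = 1/(857 + 14*(-⅕ + 0)) = 1/(857 + 14*(-⅕)) = 1/(857 - 14/5) = 1/(4271/5) = 5/4271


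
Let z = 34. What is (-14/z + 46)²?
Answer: 600625/289 ≈ 2078.3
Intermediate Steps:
(-14/z + 46)² = (-14/34 + 46)² = (-14*1/34 + 46)² = (-7/17 + 46)² = (775/17)² = 600625/289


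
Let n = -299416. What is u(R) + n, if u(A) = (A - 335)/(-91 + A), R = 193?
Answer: -15270287/51 ≈ -2.9942e+5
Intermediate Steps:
u(A) = (-335 + A)/(-91 + A)
u(R) + n = (-335 + 193)/(-91 + 193) - 299416 = -142/102 - 299416 = (1/102)*(-142) - 299416 = -71/51 - 299416 = -15270287/51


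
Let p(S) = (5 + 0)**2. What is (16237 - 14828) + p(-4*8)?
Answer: 1434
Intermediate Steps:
p(S) = 25 (p(S) = 5**2 = 25)
(16237 - 14828) + p(-4*8) = (16237 - 14828) + 25 = 1409 + 25 = 1434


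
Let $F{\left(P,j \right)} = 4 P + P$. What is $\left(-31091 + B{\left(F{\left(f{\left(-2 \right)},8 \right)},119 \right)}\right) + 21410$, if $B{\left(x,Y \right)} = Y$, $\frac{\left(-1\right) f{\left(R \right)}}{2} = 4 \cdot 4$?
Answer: $-9562$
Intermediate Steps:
$f{\left(R \right)} = -32$ ($f{\left(R \right)} = - 2 \cdot 4 \cdot 4 = \left(-2\right) 16 = -32$)
$F{\left(P,j \right)} = 5 P$
$\left(-31091 + B{\left(F{\left(f{\left(-2 \right)},8 \right)},119 \right)}\right) + 21410 = \left(-31091 + 119\right) + 21410 = -30972 + 21410 = -9562$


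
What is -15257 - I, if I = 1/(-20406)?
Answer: -311334341/20406 ≈ -15257.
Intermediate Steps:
I = -1/20406 ≈ -4.9005e-5
-15257 - I = -15257 - 1*(-1/20406) = -15257 + 1/20406 = -311334341/20406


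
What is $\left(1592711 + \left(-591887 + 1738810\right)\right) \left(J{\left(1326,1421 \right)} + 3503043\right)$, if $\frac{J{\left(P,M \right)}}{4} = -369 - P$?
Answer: $9578480987742$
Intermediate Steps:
$J{\left(P,M \right)} = -1476 - 4 P$ ($J{\left(P,M \right)} = 4 \left(-369 - P\right) = -1476 - 4 P$)
$\left(1592711 + \left(-591887 + 1738810\right)\right) \left(J{\left(1326,1421 \right)} + 3503043\right) = \left(1592711 + \left(-591887 + 1738810\right)\right) \left(\left(-1476 - 5304\right) + 3503043\right) = \left(1592711 + 1146923\right) \left(\left(-1476 - 5304\right) + 3503043\right) = 2739634 \left(-6780 + 3503043\right) = 2739634 \cdot 3496263 = 9578480987742$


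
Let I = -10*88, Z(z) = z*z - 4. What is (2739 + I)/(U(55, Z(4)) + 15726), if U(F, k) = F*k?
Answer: 1859/16386 ≈ 0.11345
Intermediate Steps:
Z(z) = -4 + z² (Z(z) = z² - 4 = -4 + z²)
I = -880
(2739 + I)/(U(55, Z(4)) + 15726) = (2739 - 880)/(55*(-4 + 4²) + 15726) = 1859/(55*(-4 + 16) + 15726) = 1859/(55*12 + 15726) = 1859/(660 + 15726) = 1859/16386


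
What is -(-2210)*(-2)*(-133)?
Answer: 587860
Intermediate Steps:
-(-2210)*(-2)*(-133) = -170*26*(-133) = -4420*(-133) = 587860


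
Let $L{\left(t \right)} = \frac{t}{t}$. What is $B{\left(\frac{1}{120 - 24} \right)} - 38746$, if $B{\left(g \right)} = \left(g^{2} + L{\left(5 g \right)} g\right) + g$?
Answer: $- \frac{357082943}{9216} \approx -38746.0$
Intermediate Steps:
$L{\left(t \right)} = 1$
$B{\left(g \right)} = g^{2} + 2 g$ ($B{\left(g \right)} = \left(g^{2} + 1 g\right) + g = \left(g^{2} + g\right) + g = \left(g + g^{2}\right) + g = g^{2} + 2 g$)
$B{\left(\frac{1}{120 - 24} \right)} - 38746 = \frac{2 + \frac{1}{120 - 24}}{120 - 24} - 38746 = \frac{2 + \frac{1}{96}}{96} - 38746 = \frac{1}{96} \cdot \frac{193}{96} - 38746 = \frac{193}{9216} - 38746 = - \frac{357082943}{9216}$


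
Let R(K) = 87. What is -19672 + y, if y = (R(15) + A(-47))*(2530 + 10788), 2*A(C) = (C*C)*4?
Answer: 59977918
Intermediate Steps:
A(C) = 2*C² (A(C) = ((C*C)*4)/2 = (C²*4)/2 = (4*C²)/2 = 2*C²)
y = 59997590 (y = (87 + 2*(-47)²)*(2530 + 10788) = (87 + 2*2209)*13318 = (87 + 4418)*13318 = 4505*13318 = 59997590)
-19672 + y = -19672 + 59997590 = 59977918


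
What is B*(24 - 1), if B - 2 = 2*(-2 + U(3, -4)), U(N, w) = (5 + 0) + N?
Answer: 322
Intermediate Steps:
U(N, w) = 5 + N
B = 14 (B = 2 + 2*(-2 + (5 + 3)) = 2 + 2*(-2 + 8) = 2 + 2*6 = 2 + 12 = 14)
B*(24 - 1) = 14*(24 - 1) = 14*23 = 322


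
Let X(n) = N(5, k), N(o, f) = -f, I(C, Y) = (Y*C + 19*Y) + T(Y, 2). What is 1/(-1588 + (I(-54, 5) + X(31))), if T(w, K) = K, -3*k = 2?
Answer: -3/5281 ≈ -0.00056807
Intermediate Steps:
k = -⅔ (k = -⅓*2 = -⅔ ≈ -0.66667)
I(C, Y) = 2 + 19*Y + C*Y (I(C, Y) = (Y*C + 19*Y) + 2 = (C*Y + 19*Y) + 2 = (19*Y + C*Y) + 2 = 2 + 19*Y + C*Y)
X(n) = ⅔ (X(n) = -1*(-⅔) = ⅔)
1/(-1588 + (I(-54, 5) + X(31))) = 1/(-1588 + ((2 + 19*5 - 54*5) + ⅔)) = 1/(-1588 + ((2 + 95 - 270) + ⅔)) = 1/(-1588 + (-173 + ⅔)) = 1/(-1588 - 517/3) = 1/(-5281/3) = -3/5281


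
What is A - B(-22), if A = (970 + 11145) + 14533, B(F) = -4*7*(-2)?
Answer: 26592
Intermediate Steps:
B(F) = 56 (B(F) = -28*(-2) = 56)
A = 26648 (A = 12115 + 14533 = 26648)
A - B(-22) = 26648 - 1*56 = 26648 - 56 = 26592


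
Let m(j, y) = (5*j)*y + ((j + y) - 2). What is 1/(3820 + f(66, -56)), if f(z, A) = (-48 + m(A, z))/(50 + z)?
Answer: 29/106150 ≈ 0.00027320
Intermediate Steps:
m(j, y) = -2 + j + y + 5*j*y (m(j, y) = 5*j*y + (-2 + j + y) = -2 + j + y + 5*j*y)
f(z, A) = (-50 + A + z + 5*A*z)/(50 + z) (f(z, A) = (-48 + (-2 + A + z + 5*A*z))/(50 + z) = (-50 + A + z + 5*A*z)/(50 + z))
1/(3820 + f(66, -56)) = 1/(3820 + (-50 - 56 + 66 + 5*(-56)*66)/(50 + 66)) = 1/(3820 + (-50 - 56 + 66 - 18480)/116) = 1/(3820 + (1/116)*(-18520)) = 1/(3820 - 4630/29) = 1/(106150/29) = 29/106150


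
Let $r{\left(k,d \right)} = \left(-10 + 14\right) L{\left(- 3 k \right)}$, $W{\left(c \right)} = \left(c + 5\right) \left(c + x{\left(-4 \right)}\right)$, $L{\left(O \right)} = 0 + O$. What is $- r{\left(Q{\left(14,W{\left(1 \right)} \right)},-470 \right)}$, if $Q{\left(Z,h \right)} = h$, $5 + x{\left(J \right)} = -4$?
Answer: $-576$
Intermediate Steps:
$x{\left(J \right)} = -9$ ($x{\left(J \right)} = -5 - 4 = -9$)
$L{\left(O \right)} = O$
$W{\left(c \right)} = \left(-9 + c\right) \left(5 + c\right)$ ($W{\left(c \right)} = \left(c + 5\right) \left(c - 9\right) = \left(5 + c\right) \left(-9 + c\right) = \left(-9 + c\right) \left(5 + c\right)$)
$r{\left(k,d \right)} = - 12 k$ ($r{\left(k,d \right)} = \left(-10 + 14\right) \left(- 3 k\right) = 4 \left(- 3 k\right) = - 12 k$)
$- r{\left(Q{\left(14,W{\left(1 \right)} \right)},-470 \right)} = - \left(-12\right) \left(-45 + 1^{2} - 4\right) = - \left(-12\right) \left(-45 + 1 - 4\right) = - \left(-12\right) \left(-48\right) = \left(-1\right) 576 = -576$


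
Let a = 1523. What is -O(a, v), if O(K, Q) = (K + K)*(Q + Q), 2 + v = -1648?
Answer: 10051800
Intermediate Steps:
v = -1650 (v = -2 - 1648 = -1650)
O(K, Q) = 4*K*Q (O(K, Q) = (2*K)*(2*Q) = 4*K*Q)
-O(a, v) = -4*1523*(-1650) = -1*(-10051800) = 10051800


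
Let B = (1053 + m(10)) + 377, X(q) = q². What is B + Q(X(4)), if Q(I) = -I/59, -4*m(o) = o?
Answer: 168413/118 ≈ 1427.2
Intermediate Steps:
m(o) = -o/4
Q(I) = -I/59 (Q(I) = -I*(1/59) = -I/59)
B = 2855/2 (B = (1053 - ¼*10) + 377 = (1053 - 5/2) + 377 = 2101/2 + 377 = 2855/2 ≈ 1427.5)
B + Q(X(4)) = 2855/2 - 1/59*4² = 2855/2 - 1/59*16 = 2855/2 - 16/59 = 168413/118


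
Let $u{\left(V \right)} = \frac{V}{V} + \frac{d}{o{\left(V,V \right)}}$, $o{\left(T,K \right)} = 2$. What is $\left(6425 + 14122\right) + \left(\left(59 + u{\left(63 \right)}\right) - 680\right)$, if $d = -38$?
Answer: $19908$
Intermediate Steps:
$u{\left(V \right)} = -18$ ($u{\left(V \right)} = \frac{V}{V} - \frac{38}{2} = 1 - 19 = -18$)
$\left(6425 + 14122\right) + \left(\left(59 + u{\left(63 \right)}\right) - 680\right) = \left(6425 + 14122\right) + \left(\left(59 - 18\right) - 680\right) = 20547 + \left(41 - 680\right) = 20547 - 639 = 19908$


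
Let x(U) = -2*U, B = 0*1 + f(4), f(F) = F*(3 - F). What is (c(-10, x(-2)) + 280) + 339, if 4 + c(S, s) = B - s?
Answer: 607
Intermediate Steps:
B = -4 (B = 0*1 + 4*(3 - 1*4) = 0 + 4*(3 - 4) = 0 + 4*(-1) = 0 - 4 = -4)
c(S, s) = -8 - s (c(S, s) = -4 + (-4 - s) = -8 - s)
(c(-10, x(-2)) + 280) + 339 = ((-8 - (-2)*(-2)) + 280) + 339 = ((-8 - 1*4) + 280) + 339 = ((-8 - 4) + 280) + 339 = (-12 + 280) + 339 = 268 + 339 = 607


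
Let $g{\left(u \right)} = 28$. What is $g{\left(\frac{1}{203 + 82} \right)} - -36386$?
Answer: $36414$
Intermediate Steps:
$g{\left(\frac{1}{203 + 82} \right)} - -36386 = 28 - -36386 = 28 + 36386 = 36414$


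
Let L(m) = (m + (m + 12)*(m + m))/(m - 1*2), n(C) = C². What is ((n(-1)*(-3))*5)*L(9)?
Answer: -5805/7 ≈ -829.29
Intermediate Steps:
L(m) = (m + 2*m*(12 + m))/(-2 + m) (L(m) = (m + (12 + m)*(2*m))/(m - 2) = (m + 2*m*(12 + m))/(-2 + m))
((n(-1)*(-3))*5)*L(9) = (((-1)²*(-3))*5)*(9*(25 + 2*9)/(-2 + 9)) = ((1*(-3))*5)*(9*(25 + 18)/7) = (-3*5)*(9*(⅐)*43) = -15*387/7 = -5805/7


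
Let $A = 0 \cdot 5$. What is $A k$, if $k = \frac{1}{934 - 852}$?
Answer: $0$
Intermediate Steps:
$A = 0$
$k = \frac{1}{82} \approx 0.012195$
$A k = 0 \cdot \frac{1}{82} = 0$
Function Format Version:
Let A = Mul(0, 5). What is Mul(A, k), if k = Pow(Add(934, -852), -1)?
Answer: 0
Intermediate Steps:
A = 0
k = Rational(1, 82) (k = Pow(82, -1) = Rational(1, 82) ≈ 0.012195)
Mul(A, k) = Mul(0, Rational(1, 82)) = 0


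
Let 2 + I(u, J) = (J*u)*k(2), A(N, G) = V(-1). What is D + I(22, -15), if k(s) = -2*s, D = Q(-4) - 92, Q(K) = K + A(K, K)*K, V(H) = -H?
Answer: 1218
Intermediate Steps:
A(N, G) = 1 (A(N, G) = -1*(-1) = 1)
Q(K) = 2*K (Q(K) = K + 1*K = K + K = 2*K)
D = -100 (D = 2*(-4) - 92 = -8 - 92 = -100)
I(u, J) = -2 - 4*J*u (I(u, J) = -2 + (J*u)*(-2*2) = -2 + (J*u)*(-4) = -2 - 4*J*u)
D + I(22, -15) = -100 + (-2 - 4*(-15)*22) = -100 + (-2 + 1320) = -100 + 1318 = 1218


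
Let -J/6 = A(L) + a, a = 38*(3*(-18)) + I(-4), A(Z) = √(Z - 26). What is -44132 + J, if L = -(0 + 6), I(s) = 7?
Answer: -31862 - 24*I*√2 ≈ -31862.0 - 33.941*I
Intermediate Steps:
L = -6 (L = -1*6 = -6)
A(Z) = √(-26 + Z)
a = -2045 (a = 38*(3*(-18)) + 7 = 38*(-54) + 7 = -2052 + 7 = -2045)
J = 12270 - 24*I*√2 (J = -6*(√(-26 - 6) - 2045) = -6*(√(-32) - 2045) = -6*(4*I*√2 - 2045) = -6*(-2045 + 4*I*√2) = 12270 - 24*I*√2 ≈ 12270.0 - 33.941*I)
-44132 + J = -44132 + (12270 - 24*I*√2) = -31862 - 24*I*√2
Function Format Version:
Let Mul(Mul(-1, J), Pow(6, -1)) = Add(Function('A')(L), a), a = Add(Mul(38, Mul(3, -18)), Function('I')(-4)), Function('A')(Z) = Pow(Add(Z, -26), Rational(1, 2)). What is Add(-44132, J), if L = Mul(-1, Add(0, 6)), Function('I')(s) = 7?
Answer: Add(-31862, Mul(-24, I, Pow(2, Rational(1, 2)))) ≈ Add(-31862., Mul(-33.941, I))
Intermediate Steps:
L = -6 (L = Mul(-1, 6) = -6)
Function('A')(Z) = Pow(Add(-26, Z), Rational(1, 2))
a = -2045 (a = Add(Mul(38, Mul(3, -18)), 7) = Add(Mul(38, -54), 7) = Add(-2052, 7) = -2045)
J = Add(12270, Mul(-24, I, Pow(2, Rational(1, 2)))) (J = Mul(-6, Add(Pow(Add(-26, -6), Rational(1, 2)), -2045)) = Mul(-6, Add(Pow(-32, Rational(1, 2)), -2045)) = Mul(-6, Add(Mul(4, I, Pow(2, Rational(1, 2))), -2045)) = Mul(-6, Add(-2045, Mul(4, I, Pow(2, Rational(1, 2))))) = Add(12270, Mul(-24, I, Pow(2, Rational(1, 2)))) ≈ Add(12270., Mul(-33.941, I)))
Add(-44132, J) = Add(-44132, Add(12270, Mul(-24, I, Pow(2, Rational(1, 2))))) = Add(-31862, Mul(-24, I, Pow(2, Rational(1, 2))))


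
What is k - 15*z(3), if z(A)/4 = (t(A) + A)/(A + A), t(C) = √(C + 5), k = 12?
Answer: -18 - 20*√2 ≈ -46.284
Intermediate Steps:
t(C) = √(5 + C)
z(A) = 2*(A + √(5 + A))/A (z(A) = 4*((√(5 + A) + A)/(A + A)) = 4*((A + √(5 + A))/((2*A))) = 4*((A + √(5 + A))*(1/(2*A))) = 4*((A + √(5 + A))/(2*A)) = 2*(A + √(5 + A))/A)
k - 15*z(3) = 12 - 15*(2 + 2*√(5 + 3)/3) = 12 - 15*(2 + 2*(⅓)*√8) = 12 - 15*(2 + 2*(⅓)*(2*√2)) = 12 - 15*(2 + 4*√2/3) = 12 + (-30 - 20*√2) = -18 - 20*√2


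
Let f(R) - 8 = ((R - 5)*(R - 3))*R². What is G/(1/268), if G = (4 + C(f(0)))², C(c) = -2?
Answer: 1072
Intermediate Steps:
f(R) = 8 + R²*(-5 + R)*(-3 + R) (f(R) = 8 + ((R - 5)*(R - 3))*R² = 8 + ((-5 + R)*(-3 + R))*R² = 8 + R²*(-5 + R)*(-3 + R))
G = 4 (G = (4 - 2)² = 2² = 4)
G/(1/268) = 4/(1/268) = 4*268 = 1072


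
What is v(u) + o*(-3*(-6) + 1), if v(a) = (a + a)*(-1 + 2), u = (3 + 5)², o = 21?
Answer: 527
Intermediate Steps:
u = 64 (u = 8² = 64)
v(a) = 2*a (v(a) = (2*a)*1 = 2*a)
v(u) + o*(-3*(-6) + 1) = 2*64 + 21*(-3*(-6) + 1) = 128 + 21*(18 + 1) = 128 + 21*19 = 128 + 399 = 527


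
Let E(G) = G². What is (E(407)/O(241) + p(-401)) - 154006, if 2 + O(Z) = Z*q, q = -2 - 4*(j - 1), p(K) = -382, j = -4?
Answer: -669260719/4336 ≈ -1.5435e+5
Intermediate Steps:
q = 18 (q = -2 - 4*(-4 - 1) = -2 - 4*(-5) = -2 + 20 = 18)
O(Z) = -2 + 18*Z (O(Z) = -2 + Z*18 = -2 + 18*Z)
(E(407)/O(241) + p(-401)) - 154006 = (407²/(-2 + 18*241) - 382) - 154006 = (165649/(-2 + 4338) - 382) - 154006 = (165649/4336 - 382) - 154006 = -1490703/4336 - 154006 = -669260719/4336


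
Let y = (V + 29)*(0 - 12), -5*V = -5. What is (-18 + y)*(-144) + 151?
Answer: 54583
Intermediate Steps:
V = 1 (V = -1/5*(-5) = 1)
y = -360 (y = (1 + 29)*(0 - 12) = 30*(-12) = -360)
(-18 + y)*(-144) + 151 = (-18 - 360)*(-144) + 151 = -378*(-144) + 151 = 54432 + 151 = 54583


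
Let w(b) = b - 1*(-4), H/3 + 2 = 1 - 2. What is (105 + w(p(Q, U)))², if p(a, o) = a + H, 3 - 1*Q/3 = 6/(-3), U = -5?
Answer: 13225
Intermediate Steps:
H = -9 (H = -6 + 3*(1 - 2) = -6 + 3*(-1) = -6 - 3 = -9)
Q = 15 (Q = 9 - 18/(-3) = 9 - 18*(-1)/3 = 9 - 3*(-2) = 9 + 6 = 15)
p(a, o) = -9 + a (p(a, o) = a - 9 = -9 + a)
w(b) = 4 + b (w(b) = b + 4 = 4 + b)
(105 + w(p(Q, U)))² = (105 + (4 + (-9 + 15)))² = (105 + (4 + 6))² = (105 + 10)² = 115² = 13225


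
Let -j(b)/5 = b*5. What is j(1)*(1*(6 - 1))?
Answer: -125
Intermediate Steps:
j(b) = -25*b (j(b) = -5*b*5 = -25*b)
j(1)*(1*(6 - 1)) = (-25*1)*(1*(6 - 1)) = -25*5 = -125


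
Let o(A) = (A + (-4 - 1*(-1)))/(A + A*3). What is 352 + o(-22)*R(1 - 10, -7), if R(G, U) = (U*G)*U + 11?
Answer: 10113/44 ≈ 229.84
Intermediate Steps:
R(G, U) = 11 + G*U**2 (R(G, U) = (G*U)*U + 11 = G*U**2 + 11 = 11 + G*U**2)
o(A) = (-3 + A)/(4*A) (o(A) = (A + (-4 + 1))/(A + 3*A) = (A - 3)/((4*A)) = (-3 + A)*(1/(4*A)) = (-3 + A)/(4*A))
352 + o(-22)*R(1 - 10, -7) = 352 + ((1/4)*(-3 - 22)/(-22))*(11 + (1 - 10)*(-7)**2) = 352 + ((1/4)*(-1/22)*(-25))*(11 - 9*49) = 352 + 25*(11 - 441)/88 = 352 + (25/88)*(-430) = 352 - 5375/44 = 10113/44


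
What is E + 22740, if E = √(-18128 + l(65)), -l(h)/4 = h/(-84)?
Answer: 22740 + I*√7993083/21 ≈ 22740.0 + 134.63*I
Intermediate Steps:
l(h) = h/21 (l(h) = -4*h/(-84) = -4*h*(-1)/84 = -(-1)*h/21 = h/21)
E = I*√7993083/21 (E = √(-18128 + (1/21)*65) = √(-18128 + 65/21) = √(-380623/21) = I*√7993083/21 ≈ 134.63*I)
E + 22740 = I*√7993083/21 + 22740 = 22740 + I*√7993083/21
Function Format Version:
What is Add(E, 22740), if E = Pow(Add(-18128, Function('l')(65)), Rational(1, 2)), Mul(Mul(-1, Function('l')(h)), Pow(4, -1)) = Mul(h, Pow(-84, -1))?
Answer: Add(22740, Mul(Rational(1, 21), I, Pow(7993083, Rational(1, 2)))) ≈ Add(22740., Mul(134.63, I))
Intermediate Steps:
Function('l')(h) = Mul(Rational(1, 21), h) (Function('l')(h) = Mul(-4, Mul(h, Pow(-84, -1))) = Mul(-4, Mul(h, Rational(-1, 84))) = Mul(-4, Mul(Rational(-1, 84), h)) = Mul(Rational(1, 21), h))
E = Mul(Rational(1, 21), I, Pow(7993083, Rational(1, 2))) (E = Pow(Add(-18128, Mul(Rational(1, 21), 65)), Rational(1, 2)) = Pow(Add(-18128, Rational(65, 21)), Rational(1, 2)) = Pow(Rational(-380623, 21), Rational(1, 2)) = Mul(Rational(1, 21), I, Pow(7993083, Rational(1, 2))) ≈ Mul(134.63, I))
Add(E, 22740) = Add(Mul(Rational(1, 21), I, Pow(7993083, Rational(1, 2))), 22740) = Add(22740, Mul(Rational(1, 21), I, Pow(7993083, Rational(1, 2))))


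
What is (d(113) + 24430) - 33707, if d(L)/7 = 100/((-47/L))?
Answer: -515119/47 ≈ -10960.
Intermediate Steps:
d(L) = -700*L/47 (d(L) = 7*(100/((-47/L))) = 7*(100*(-L/47)) = 7*(-100*L/47) = -700*L/47)
(d(113) + 24430) - 33707 = (-700/47*113 + 24430) - 33707 = (-79100/47 + 24430) - 33707 = 1069110/47 - 33707 = -515119/47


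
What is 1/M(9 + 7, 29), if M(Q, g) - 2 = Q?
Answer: 1/18 ≈ 0.055556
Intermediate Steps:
M(Q, g) = 2 + Q
1/M(9 + 7, 29) = 1/(2 + (9 + 7)) = 1/(2 + 16) = 1/18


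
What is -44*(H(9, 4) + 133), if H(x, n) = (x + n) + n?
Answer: -6600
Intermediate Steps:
H(x, n) = x + 2*n (H(x, n) = (n + x) + n = x + 2*n)
-44*(H(9, 4) + 133) = -44*((9 + 2*4) + 133) = -44*((9 + 8) + 133) = -44*(17 + 133) = -44*150 = -6600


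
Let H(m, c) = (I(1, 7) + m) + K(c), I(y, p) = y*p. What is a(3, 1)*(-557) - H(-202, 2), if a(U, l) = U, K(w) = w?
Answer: -1478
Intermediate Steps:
I(y, p) = p*y
H(m, c) = 7 + c + m (H(m, c) = (7*1 + m) + c = (7 + m) + c = 7 + c + m)
a(3, 1)*(-557) - H(-202, 2) = 3*(-557) - (7 + 2 - 202) = -1671 - 1*(-193) = -1671 + 193 = -1478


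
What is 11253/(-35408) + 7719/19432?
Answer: 6830757/86006032 ≈ 0.079422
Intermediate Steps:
11253/(-35408) + 7719/19432 = 11253*(-1/35408) + 7719*(1/19432) = -11253/35408 + 7719/19432 = 6830757/86006032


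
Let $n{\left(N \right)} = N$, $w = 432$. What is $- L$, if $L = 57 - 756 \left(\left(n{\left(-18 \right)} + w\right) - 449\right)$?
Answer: $-26517$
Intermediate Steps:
$L = 26517$ ($L = 57 - 756 \left(\left(-18 + 432\right) - 449\right) = 57 - 756 \left(414 - 449\right) = 57 - -26460 = 57 + 26460 = 26517$)
$- L = \left(-1\right) 26517 = -26517$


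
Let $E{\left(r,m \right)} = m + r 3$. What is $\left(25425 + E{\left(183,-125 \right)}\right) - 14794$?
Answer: $11055$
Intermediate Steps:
$E{\left(r,m \right)} = m + 3 r$
$\left(25425 + E{\left(183,-125 \right)}\right) - 14794 = \left(25425 + \left(-125 + 3 \cdot 183\right)\right) - 14794 = \left(25425 + \left(-125 + 549\right)\right) - 14794 = \left(25425 + 424\right) - 14794 = 25849 - 14794 = 11055$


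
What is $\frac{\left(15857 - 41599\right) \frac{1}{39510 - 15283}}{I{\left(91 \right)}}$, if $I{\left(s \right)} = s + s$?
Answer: $- \frac{12871}{2204657} \approx -0.0058381$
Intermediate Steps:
$I{\left(s \right)} = 2 s$
$\frac{\left(15857 - 41599\right) \frac{1}{39510 - 15283}}{I{\left(91 \right)}} = \frac{\left(15857 - 41599\right) \frac{1}{39510 - 15283}}{2 \cdot 91} = \frac{\left(-25742\right) \frac{1}{24227}}{182} = \left(-25742\right) \frac{1}{24227} \cdot \frac{1}{182} = \left(- \frac{25742}{24227}\right) \frac{1}{182} = - \frac{12871}{2204657}$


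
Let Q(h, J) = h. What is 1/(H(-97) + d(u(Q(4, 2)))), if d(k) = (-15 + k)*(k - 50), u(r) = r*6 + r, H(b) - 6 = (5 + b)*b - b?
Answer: 1/8741 ≈ 0.00011440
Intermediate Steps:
H(b) = 6 - b + b*(5 + b) (H(b) = 6 + ((5 + b)*b - b) = 6 + (b*(5 + b) - b) = 6 + (-b + b*(5 + b)) = 6 - b + b*(5 + b))
u(r) = 7*r (u(r) = 6*r + r = 7*r)
d(k) = (-50 + k)*(-15 + k) (d(k) = (-15 + k)*(-50 + k) = (-50 + k)*(-15 + k))
1/(H(-97) + d(u(Q(4, 2)))) = 1/((6 + (-97)² + 4*(-97)) + (750 + (7*4)² - 455*4)) = 1/((6 + 9409 - 388) + (750 + 28² - 65*28)) = 1/(9027 + (750 + 784 - 1820)) = 1/(9027 - 286) = 1/8741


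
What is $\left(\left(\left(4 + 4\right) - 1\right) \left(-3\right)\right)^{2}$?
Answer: $441$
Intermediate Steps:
$\left(\left(\left(4 + 4\right) - 1\right) \left(-3\right)\right)^{2} = \left(\left(8 - 1\right) \left(-3\right)\right)^{2} = \left(7 \left(-3\right)\right)^{2} = \left(-21\right)^{2} = 441$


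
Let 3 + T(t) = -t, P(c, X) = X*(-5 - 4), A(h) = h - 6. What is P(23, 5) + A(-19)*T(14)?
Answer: 380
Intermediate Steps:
A(h) = -6 + h
P(c, X) = -9*X (P(c, X) = X*(-9) = -9*X)
T(t) = -3 - t
P(23, 5) + A(-19)*T(14) = -9*5 + (-6 - 19)*(-3 - 1*14) = -45 - 25*(-3 - 14) = -45 - 25*(-17) = -45 + 425 = 380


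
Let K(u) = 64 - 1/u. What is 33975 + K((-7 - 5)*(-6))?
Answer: 2450807/72 ≈ 34039.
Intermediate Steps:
33975 + K((-7 - 5)*(-6)) = 33975 + (64 - 1/((-7 - 5)*(-6))) = 33975 + (64 - 1/((-12*(-6)))) = 33975 + (64 - 1/72) = 33975 + 4607/72 = 2450807/72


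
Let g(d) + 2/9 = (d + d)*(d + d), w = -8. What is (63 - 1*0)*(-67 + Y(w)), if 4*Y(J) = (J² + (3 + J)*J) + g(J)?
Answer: 2891/2 ≈ 1445.5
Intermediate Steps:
g(d) = -2/9 + 4*d² (g(d) = -2/9 + (d + d)*(d + d) = -2/9 + (2*d)*(2*d) = -2/9 + 4*d²)
Y(J) = -1/18 + 5*J²/4 + J*(3 + J)/4 (Y(J) = ((J² + (3 + J)*J) + (-2/9 + 4*J²))/4 = ((J² + J*(3 + J)) + (-2/9 + 4*J²))/4 = (-2/9 + 5*J² + J*(3 + J))/4 = -1/18 + 5*J²/4 + J*(3 + J)/4)
(63 - 1*0)*(-67 + Y(w)) = (63 - 1*0)*(-67 + (-1/18 + (3/2)*(-8)² + (¾)*(-8))) = (63 + 0)*(-67 + (-1/18 + (3/2)*64 - 6)) = 63*(-67 + (-1/18 + 96 - 6)) = 63*(-67 + 1619/18) = 63*(413/18) = 2891/2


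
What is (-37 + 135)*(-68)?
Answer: -6664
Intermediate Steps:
(-37 + 135)*(-68) = 98*(-68) = -6664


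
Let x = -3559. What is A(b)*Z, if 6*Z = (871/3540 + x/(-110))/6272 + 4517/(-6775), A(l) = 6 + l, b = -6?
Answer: 0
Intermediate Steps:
Z = -218918771927/1985603558400 (Z = ((871/3540 - 3559/(-110))/6272 + 4517/(-6775))/6 = ((871*(1/3540) - 3559*(-1/110))*(1/6272) + 4517*(-1/6775))/6 = ((871/3540 + 3559/110)*(1/6272) - 4517/6775)/6 = ((1269467/38940)*(1/6272) - 4517/6775)/6 = (1269467/244231680 - 4517/6775)/6 = (1/6)*(-218918771927/330933926400) = -218918771927/1985603558400 ≈ -0.11025)
A(b)*Z = (6 - 6)*(-218918771927/1985603558400) = 0*(-218918771927/1985603558400) = 0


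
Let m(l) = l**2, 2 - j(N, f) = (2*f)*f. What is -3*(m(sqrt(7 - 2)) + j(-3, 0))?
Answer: -21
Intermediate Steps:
j(N, f) = 2 - 2*f**2 (j(N, f) = 2 - 2*f*f = 2 - 2*f**2)
-3*(m(sqrt(7 - 2)) + j(-3, 0)) = -3*((sqrt(7 - 2))**2 + (2 - 2*0**2)) = -3*((sqrt(5))**2 + (2 - 2*0)) = -3*(5 + (2 + 0)) = -3*(5 + 2) = -3*7 = -21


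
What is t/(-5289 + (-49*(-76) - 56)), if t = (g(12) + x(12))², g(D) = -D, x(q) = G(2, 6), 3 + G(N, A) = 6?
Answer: -81/1621 ≈ -0.049969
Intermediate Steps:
G(N, A) = 3 (G(N, A) = -3 + 6 = 3)
x(q) = 3
t = 81 (t = (-1*12 + 3)² = (-12 + 3)² = (-9)² = 81)
t/(-5289 + (-49*(-76) - 56)) = 81/(-5289 + (-49*(-76) - 56)) = 81/(-5289 + (3724 - 56)) = 81/(-5289 + 3668) = 81/(-1621) = 81*(-1/1621) = -81/1621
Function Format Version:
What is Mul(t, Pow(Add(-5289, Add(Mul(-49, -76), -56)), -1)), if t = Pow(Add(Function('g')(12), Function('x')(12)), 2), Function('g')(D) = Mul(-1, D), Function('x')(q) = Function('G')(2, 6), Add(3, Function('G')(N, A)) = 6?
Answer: Rational(-81, 1621) ≈ -0.049969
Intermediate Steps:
Function('G')(N, A) = 3 (Function('G')(N, A) = Add(-3, 6) = 3)
Function('x')(q) = 3
t = 81 (t = Pow(Add(Mul(-1, 12), 3), 2) = Pow(Add(-12, 3), 2) = Pow(-9, 2) = 81)
Mul(t, Pow(Add(-5289, Add(Mul(-49, -76), -56)), -1)) = Mul(81, Pow(Add(-5289, Add(Mul(-49, -76), -56)), -1)) = Mul(81, Pow(Add(-5289, Add(3724, -56)), -1)) = Mul(81, Pow(Add(-5289, 3668), -1)) = Mul(81, Pow(-1621, -1)) = Mul(81, Rational(-1, 1621)) = Rational(-81, 1621)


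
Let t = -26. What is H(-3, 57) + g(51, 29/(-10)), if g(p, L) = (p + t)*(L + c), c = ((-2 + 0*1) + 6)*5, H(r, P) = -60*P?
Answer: -5985/2 ≈ -2992.5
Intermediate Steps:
c = 20 (c = ((-2 + 0) + 6)*5 = (-2 + 6)*5 = 4*5 = 20)
g(p, L) = (-26 + p)*(20 + L) (g(p, L) = (p - 26)*(L + 20) = (-26 + p)*(20 + L))
H(-3, 57) + g(51, 29/(-10)) = -60*57 + (-520 - 754/(-10) + 20*51 + (29/(-10))*51) = -3420 + (-520 - 754*(-1)/10 + 1020 + (29*(-1/10))*51) = -3420 + (-520 - 26*(-29/10) + 1020 - 29/10*51) = -3420 + (-520 + 377/5 + 1020 - 1479/10) = -3420 + 855/2 = -5985/2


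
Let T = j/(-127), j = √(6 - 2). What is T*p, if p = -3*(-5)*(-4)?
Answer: 120/127 ≈ 0.94488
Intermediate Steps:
j = 2 (j = √4 = 2)
p = -60 (p = 15*(-4) = -60)
T = -2/127 (T = 2/(-127) = 2*(-1/127) = -2/127 ≈ -0.015748)
T*p = -2/127*(-60) = 120/127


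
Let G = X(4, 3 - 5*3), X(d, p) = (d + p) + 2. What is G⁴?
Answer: 1296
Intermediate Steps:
X(d, p) = 2 + d + p
G = -6 (G = 2 + 4 + (3 - 5*3) = 2 + 4 + (3 - 15) = 2 + 4 - 12 = -6)
G⁴ = (-6)⁴ = 1296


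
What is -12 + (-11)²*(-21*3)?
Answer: -7635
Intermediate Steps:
-12 + (-11)²*(-21*3) = -12 + 121*(-63) = -12 - 7623 = -7635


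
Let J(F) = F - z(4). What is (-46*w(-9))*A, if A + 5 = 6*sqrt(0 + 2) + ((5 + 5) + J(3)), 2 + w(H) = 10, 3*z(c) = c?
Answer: -7360/3 - 2208*sqrt(2) ≈ -5575.9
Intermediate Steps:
z(c) = c/3
w(H) = 8 (w(H) = -2 + 10 = 8)
J(F) = -4/3 + F (J(F) = F - 4/3 = -4/3 + F)
A = 20/3 + 6*sqrt(2) (A = -5 + (6*sqrt(0 + 2) + ((5 + 5) + (-4/3 + 3))) = -5 + (6*sqrt(2) + (10 + 5/3)) = -5 + (6*sqrt(2) + 35/3) = -5 + (35/3 + 6*sqrt(2)) = 20/3 + 6*sqrt(2) ≈ 15.152)
(-46*w(-9))*A = (-46*8)*(20/3 + 6*sqrt(2)) = -368*(20/3 + 6*sqrt(2)) = -7360/3 - 2208*sqrt(2)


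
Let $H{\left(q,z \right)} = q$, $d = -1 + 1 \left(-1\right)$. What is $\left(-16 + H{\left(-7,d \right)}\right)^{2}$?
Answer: $529$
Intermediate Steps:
$d = -2$ ($d = -1 - 1 = -2$)
$\left(-16 + H{\left(-7,d \right)}\right)^{2} = \left(-16 - 7\right)^{2} = \left(-23\right)^{2} = 529$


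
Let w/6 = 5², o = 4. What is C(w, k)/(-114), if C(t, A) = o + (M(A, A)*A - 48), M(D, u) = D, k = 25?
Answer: -581/114 ≈ -5.0965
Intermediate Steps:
w = 150 (w = 6*5² = 6*25 = 150)
C(t, A) = -44 + A² (C(t, A) = 4 + (A*A - 48) = 4 + (A² - 48) = 4 + (-48 + A²) = -44 + A²)
C(w, k)/(-114) = (-44 + 25²)/(-114) = (-44 + 625)*(-1/114) = 581*(-1/114) = -581/114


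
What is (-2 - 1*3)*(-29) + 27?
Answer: 172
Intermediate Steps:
(-2 - 1*3)*(-29) + 27 = (-2 - 3)*(-29) + 27 = -5*(-29) + 27 = 145 + 27 = 172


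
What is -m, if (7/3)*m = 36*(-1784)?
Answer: 192672/7 ≈ 27525.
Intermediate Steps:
m = -192672/7 (m = 3*(36*(-1784))/7 = (3/7)*(-64224) = -192672/7 ≈ -27525.)
-m = -1*(-192672/7) = 192672/7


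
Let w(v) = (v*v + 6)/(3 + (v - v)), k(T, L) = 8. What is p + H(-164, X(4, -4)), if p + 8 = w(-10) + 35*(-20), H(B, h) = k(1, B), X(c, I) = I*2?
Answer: -1994/3 ≈ -664.67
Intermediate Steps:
X(c, I) = 2*I
w(v) = 2 + v²/3 (w(v) = (v² + 6)/(3 + 0) = (6 + v²)/3 = (6 + v²)*(⅓) = 2 + v²/3)
H(B, h) = 8
p = -2018/3 (p = -8 + ((2 + (⅓)*(-10)²) + 35*(-20)) = -8 + ((2 + (⅓)*100) - 700) = -8 + ((2 + 100/3) - 700) = -8 + (106/3 - 700) = -8 - 1994/3 = -2018/3 ≈ -672.67)
p + H(-164, X(4, -4)) = -2018/3 + 8 = -1994/3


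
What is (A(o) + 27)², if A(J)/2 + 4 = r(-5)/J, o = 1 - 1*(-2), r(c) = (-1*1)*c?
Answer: 4489/9 ≈ 498.78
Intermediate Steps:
r(c) = -c
o = 3 (o = 1 + 2 = 3)
A(J) = -8 + 10/J (A(J) = -8 + 2*((-1*(-5))/J) = -8 + 2*(5/J) = -8 + 10/J)
(A(o) + 27)² = ((-8 + 10/3) + 27)² = (-14/3 + 27)² = (67/3)² = 4489/9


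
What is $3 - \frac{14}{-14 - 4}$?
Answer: $\frac{34}{9} \approx 3.7778$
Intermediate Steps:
$3 - \frac{14}{-14 - 4} = 3 - \frac{14}{-18} = 3 - - \frac{7}{9} = 3 + \frac{7}{9} = \frac{34}{9}$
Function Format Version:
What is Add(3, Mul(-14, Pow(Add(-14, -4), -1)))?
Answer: Rational(34, 9) ≈ 3.7778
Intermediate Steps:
Add(3, Mul(-14, Pow(Add(-14, -4), -1))) = Add(3, Mul(-14, Pow(-18, -1))) = Add(3, Mul(-14, Rational(-1, 18))) = Add(3, Rational(7, 9)) = Rational(34, 9)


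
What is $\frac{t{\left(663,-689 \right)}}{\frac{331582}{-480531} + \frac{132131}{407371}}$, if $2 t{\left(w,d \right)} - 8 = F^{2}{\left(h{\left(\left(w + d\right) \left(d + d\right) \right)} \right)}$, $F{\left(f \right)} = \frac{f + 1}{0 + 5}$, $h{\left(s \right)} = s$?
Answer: $- \frac{8106236442950628111}{115457821550} \approx -7.021 \cdot 10^{7}$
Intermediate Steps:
$F{\left(f \right)} = \frac{1}{5} + \frac{f}{5}$ ($F{\left(f \right)} = \frac{1 + f}{5} = \left(1 + f\right) \frac{1}{5} = \frac{1}{5} + \frac{f}{5}$)
$t{\left(w,d \right)} = 4 + \frac{\left(\frac{1}{5} + \frac{2 d \left(d + w\right)}{5}\right)^{2}}{2}$ ($t{\left(w,d \right)} = 4 + \frac{\left(\frac{1}{5} + \frac{\left(w + d\right) \left(d + d\right)}{5}\right)^{2}}{2} = 4 + \frac{\left(\frac{1}{5} + \frac{\left(d + w\right) 2 d}{5}\right)^{2}}{2} = 4 + \frac{\left(\frac{1}{5} + \frac{2 d \left(d + w\right)}{5}\right)^{2}}{2}$)
$\frac{t{\left(663,-689 \right)}}{\frac{331582}{-480531} + \frac{132131}{407371}} = \frac{4 + \frac{\left(1 + 2 \left(-689\right) \left(-689 + 663\right)\right)^{2}}{50}}{\frac{331582}{-480531} + \frac{132131}{407371}} = \frac{4 + \frac{\left(1 + 2 \left(-689\right) \left(-26\right)\right)^{2}}{50}}{331582 \left(- \frac{1}{480531}\right) + 132131 \cdot \frac{1}{407371}} = \frac{4 + \frac{\left(1 + 35828\right)^{2}}{50}}{- \frac{331582}{480531} + \frac{132131}{407371}} = \frac{4 + \frac{35829^{2}}{50}}{- \frac{2309156431}{6314657871}} = \left(4 + \frac{1}{50} \cdot 1283717241\right) \left(- \frac{6314657871}{2309156431}\right) = \left(4 + \frac{1283717241}{50}\right) \left(- \frac{6314657871}{2309156431}\right) = \frac{1283717441}{50} \left(- \frac{6314657871}{2309156431}\right) = - \frac{8106236442950628111}{115457821550}$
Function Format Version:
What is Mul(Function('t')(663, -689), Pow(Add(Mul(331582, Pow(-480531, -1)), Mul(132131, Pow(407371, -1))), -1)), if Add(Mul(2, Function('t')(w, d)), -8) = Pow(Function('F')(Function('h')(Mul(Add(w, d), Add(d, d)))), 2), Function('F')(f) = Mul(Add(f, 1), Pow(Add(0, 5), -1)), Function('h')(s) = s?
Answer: Rational(-8106236442950628111, 115457821550) ≈ -7.0210e+7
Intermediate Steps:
Function('F')(f) = Add(Rational(1, 5), Mul(Rational(1, 5), f)) (Function('F')(f) = Mul(Add(1, f), Pow(5, -1)) = Mul(Add(1, f), Rational(1, 5)) = Add(Rational(1, 5), Mul(Rational(1, 5), f)))
Function('t')(w, d) = Add(4, Mul(Rational(1, 2), Pow(Add(Rational(1, 5), Mul(Rational(2, 5), d, Add(d, w))), 2))) (Function('t')(w, d) = Add(4, Mul(Rational(1, 2), Pow(Add(Rational(1, 5), Mul(Rational(1, 5), Mul(Add(w, d), Add(d, d)))), 2))) = Add(4, Mul(Rational(1, 2), Pow(Add(Rational(1, 5), Mul(Rational(1, 5), Mul(Add(d, w), Mul(2, d)))), 2))) = Add(4, Mul(Rational(1, 2), Pow(Add(Rational(1, 5), Mul(Rational(1, 5), Mul(2, d, Add(d, w)))), 2))) = Add(4, Mul(Rational(1, 2), Pow(Add(Rational(1, 5), Mul(Rational(2, 5), d, Add(d, w))), 2))))
Mul(Function('t')(663, -689), Pow(Add(Mul(331582, Pow(-480531, -1)), Mul(132131, Pow(407371, -1))), -1)) = Mul(Add(4, Mul(Rational(1, 50), Pow(Add(1, Mul(2, -689, Add(-689, 663))), 2))), Pow(Add(Mul(331582, Pow(-480531, -1)), Mul(132131, Pow(407371, -1))), -1)) = Mul(Add(4, Mul(Rational(1, 50), Pow(Add(1, Mul(2, -689, -26)), 2))), Pow(Add(Mul(331582, Rational(-1, 480531)), Mul(132131, Rational(1, 407371))), -1)) = Mul(Add(4, Mul(Rational(1, 50), Pow(Add(1, 35828), 2))), Pow(Add(Rational(-331582, 480531), Rational(132131, 407371)), -1)) = Mul(Add(4, Mul(Rational(1, 50), Pow(35829, 2))), Pow(Rational(-2309156431, 6314657871), -1)) = Mul(Add(4, Mul(Rational(1, 50), 1283717241)), Rational(-6314657871, 2309156431)) = Mul(Add(4, Rational(1283717241, 50)), Rational(-6314657871, 2309156431)) = Mul(Rational(1283717441, 50), Rational(-6314657871, 2309156431)) = Rational(-8106236442950628111, 115457821550)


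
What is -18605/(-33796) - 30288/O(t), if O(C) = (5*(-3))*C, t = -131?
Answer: -329018141/22136380 ≈ -14.863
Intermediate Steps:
O(C) = -15*C
-18605/(-33796) - 30288/O(t) = -18605/(-33796) - 30288/((-15*(-131))) = -18605*(-1/33796) - 30288/1965 = 18605/33796 - 30288*1/1965 = 18605/33796 - 10096/655 = -329018141/22136380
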